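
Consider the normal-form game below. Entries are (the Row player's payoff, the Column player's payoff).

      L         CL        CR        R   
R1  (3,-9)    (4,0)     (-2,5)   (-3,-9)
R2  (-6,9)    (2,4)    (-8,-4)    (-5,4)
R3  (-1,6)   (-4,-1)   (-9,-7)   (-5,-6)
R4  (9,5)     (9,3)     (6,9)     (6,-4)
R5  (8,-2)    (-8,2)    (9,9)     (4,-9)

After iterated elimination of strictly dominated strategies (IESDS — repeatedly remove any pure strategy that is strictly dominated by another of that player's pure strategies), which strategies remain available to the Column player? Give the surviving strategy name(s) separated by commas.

CR

The Row player's strategy R1 is strictly dominated by R4 (L: 9>3, CL: 9>4, CR: 6>-2, R: 6>-3) and is removed.
The Row player's strategy R2 is strictly dominated by R4 (L: 9>-6, CL: 9>2, CR: 6>-8, R: 6>-5) and is removed.
The Row player's strategy R3 is strictly dominated by R4 (L: 9>-1, CL: 9>-4, CR: 6>-9, R: 6>-5) and is removed.
For the Column player, CR strictly dominates L on the remaining rows (R4: 9>5, R5: 9>-2); eliminate L.
The Column player's strategy CL is strictly dominated by CR (R4: 9>3, R5: 9>2) and is removed.
For the Column player, CR strictly dominates R on the remaining rows (R4: 9>-4, R5: 9>-9); eliminate R.
Row R4 is eliminated: R5 beats it against every remaining column (CR: 9>6).
Among the remaining strategies, none is strictly dominated by another pure strategy of the same player, so the elimination stops.
Surviving strategies — the Row player: {R5}; the Column player: {CR}.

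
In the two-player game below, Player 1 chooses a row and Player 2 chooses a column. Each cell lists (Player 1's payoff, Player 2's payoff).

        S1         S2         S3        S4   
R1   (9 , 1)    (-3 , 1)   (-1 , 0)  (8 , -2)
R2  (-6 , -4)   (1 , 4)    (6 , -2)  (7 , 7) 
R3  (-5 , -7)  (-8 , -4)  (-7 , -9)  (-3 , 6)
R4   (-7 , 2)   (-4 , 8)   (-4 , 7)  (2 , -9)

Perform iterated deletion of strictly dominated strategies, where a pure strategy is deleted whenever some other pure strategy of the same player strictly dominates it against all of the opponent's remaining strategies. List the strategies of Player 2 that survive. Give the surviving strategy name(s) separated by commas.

S1, S2, S4

Row R3 is eliminated: R1 beats it against every remaining column (S1: 9>-5, S2: -3>-8, S3: -1>-7, S4: 8>-3).
Player 1's strategy R4 is strictly dominated by R1 (S1: 9>-7, S2: -3>-4, S3: -1>-4, S4: 8>2) and is removed.
Column S3 is eliminated: S2 beats it against every remaining row (R1: 1>0, R2: 4>-2).
Among the remaining strategies, none is strictly dominated by another pure strategy of the same player, so the elimination stops.
Surviving strategies — Player 1: {R1, R2}; Player 2: {S1, S2, S4}.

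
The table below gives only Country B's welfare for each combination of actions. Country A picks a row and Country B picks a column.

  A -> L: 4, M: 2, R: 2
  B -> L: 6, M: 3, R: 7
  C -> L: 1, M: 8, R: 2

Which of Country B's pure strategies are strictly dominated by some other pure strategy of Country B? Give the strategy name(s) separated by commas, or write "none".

L is not dominated — it holds its own against M at A (4>2); R at A (4>2).
Nothing dominates M: L at C (8>1); R at A (2=2).
Nothing dominates R: L at B (7>6); M at A (2=2).

none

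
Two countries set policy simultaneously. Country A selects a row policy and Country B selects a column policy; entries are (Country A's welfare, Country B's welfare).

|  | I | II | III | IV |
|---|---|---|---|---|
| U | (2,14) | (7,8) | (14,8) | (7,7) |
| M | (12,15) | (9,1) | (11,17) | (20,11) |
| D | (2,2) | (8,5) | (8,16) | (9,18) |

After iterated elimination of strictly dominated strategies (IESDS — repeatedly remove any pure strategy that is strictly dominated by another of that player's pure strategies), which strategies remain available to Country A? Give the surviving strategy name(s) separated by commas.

U, M

Country A's strategy D is strictly dominated by M (I: 12>2, II: 9>8, III: 11>8, IV: 20>9) and is removed.
Column II is eliminated: I beats it against every remaining row (U: 14>8, M: 15>1).
Column IV is eliminated: I beats it against every remaining row (U: 14>7, M: 15>11).
Among the remaining strategies, none is strictly dominated by another pure strategy of the same player, so the elimination stops.
Surviving strategies — Country A: {U, M}; Country B: {I, III}.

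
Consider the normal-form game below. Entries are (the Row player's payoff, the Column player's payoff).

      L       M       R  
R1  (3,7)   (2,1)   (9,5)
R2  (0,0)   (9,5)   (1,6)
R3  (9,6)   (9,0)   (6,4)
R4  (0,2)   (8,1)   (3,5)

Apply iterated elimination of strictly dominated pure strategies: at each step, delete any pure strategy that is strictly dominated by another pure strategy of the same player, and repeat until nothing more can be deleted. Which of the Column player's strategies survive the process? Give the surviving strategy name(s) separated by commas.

For the Row player, R3 strictly dominates R4 on the remaining columns (L: 9>0, M: 9>8, R: 6>3); eliminate R4.
The Column player's strategy M is strictly dominated by R (R1: 5>1, R2: 6>5, R3: 4>0) and is removed.
The Row player's strategy R2 is strictly dominated by R1 (L: 3>0, R: 9>1) and is removed.
Column R is eliminated: L beats it against every remaining row (R1: 7>5, R3: 6>4).
For the Row player, R3 strictly dominates R1 on the remaining columns (L: 9>3); eliminate R1.
Among the remaining strategies, none is strictly dominated by another pure strategy of the same player, so the elimination stops.
Surviving strategies — the Row player: {R3}; the Column player: {L}.

L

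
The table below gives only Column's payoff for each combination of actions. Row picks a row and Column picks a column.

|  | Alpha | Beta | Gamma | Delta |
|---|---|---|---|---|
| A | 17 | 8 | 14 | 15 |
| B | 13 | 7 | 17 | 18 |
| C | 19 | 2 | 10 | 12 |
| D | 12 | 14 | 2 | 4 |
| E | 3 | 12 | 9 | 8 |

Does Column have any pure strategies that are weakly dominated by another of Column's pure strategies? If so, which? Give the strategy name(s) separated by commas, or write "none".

Alpha: no other strategy beats it everywhere (Beta at A (17>8); Gamma at A (17>14); Delta at A (17>15)).
Nothing dominates Beta: Alpha at D (14>12); Gamma at D (14>2); Delta at D (14>4).
Gamma: no other strategy beats it everywhere (Alpha at B (17>13); Beta at A (14>8); Delta at E (9>8)).
Delta: no other strategy beats it everywhere (Alpha at B (18>13); Beta at A (15>8); Gamma at A (15>14)).

none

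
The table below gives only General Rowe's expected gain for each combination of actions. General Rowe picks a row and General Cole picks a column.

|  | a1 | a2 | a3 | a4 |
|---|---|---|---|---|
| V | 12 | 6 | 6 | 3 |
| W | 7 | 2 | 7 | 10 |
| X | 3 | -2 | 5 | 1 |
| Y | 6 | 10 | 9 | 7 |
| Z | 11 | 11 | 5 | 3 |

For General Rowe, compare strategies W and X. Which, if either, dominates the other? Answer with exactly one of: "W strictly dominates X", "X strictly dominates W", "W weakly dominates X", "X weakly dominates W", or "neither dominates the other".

W's payoffs vs X's, by General Cole's action — a1: 7>3, a2: 2>-2, a3: 7>5, a4: 10>1.
Every comparison favours W, so W strictly dominates X.

W strictly dominates X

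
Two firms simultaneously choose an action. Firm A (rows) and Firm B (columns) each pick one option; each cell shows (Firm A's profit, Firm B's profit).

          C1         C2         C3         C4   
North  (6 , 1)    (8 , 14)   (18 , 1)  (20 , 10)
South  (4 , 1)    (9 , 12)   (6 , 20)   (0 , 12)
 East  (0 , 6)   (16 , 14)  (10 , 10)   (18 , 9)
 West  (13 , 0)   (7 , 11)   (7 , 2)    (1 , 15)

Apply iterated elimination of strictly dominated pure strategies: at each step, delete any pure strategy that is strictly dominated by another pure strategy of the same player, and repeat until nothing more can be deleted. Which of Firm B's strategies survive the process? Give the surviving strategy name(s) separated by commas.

For Firm B, C2 strictly dominates C1 on the remaining rows (North: 14>1, South: 12>1, East: 14>6, West: 11>0); eliminate C1.
Firm A's strategy South is strictly dominated by East (C2: 16>9, C3: 10>6, C4: 18>0) and is removed.
Firm A's strategy West is strictly dominated by North (C2: 8>7, C3: 18>7, C4: 20>1) and is removed.
For Firm B, C2 strictly dominates C3 on the remaining rows (North: 14>1, East: 14>10); eliminate C3.
Firm B's strategy C4 is strictly dominated by C2 (North: 14>10, East: 14>9) and is removed.
Row North is eliminated: East beats it against every remaining column (C2: 16>8).
Among the remaining strategies, none is strictly dominated by another pure strategy of the same player, so the elimination stops.
Surviving strategies — Firm A: {East}; Firm B: {C2}.

C2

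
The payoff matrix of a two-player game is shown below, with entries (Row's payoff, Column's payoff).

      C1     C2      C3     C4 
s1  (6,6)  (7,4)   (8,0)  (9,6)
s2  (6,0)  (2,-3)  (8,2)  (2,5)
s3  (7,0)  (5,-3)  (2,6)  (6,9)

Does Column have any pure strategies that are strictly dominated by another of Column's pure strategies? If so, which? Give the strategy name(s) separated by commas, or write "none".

C2, C3

C1: no other strategy beats it everywhere (C2 at s1 (6>4); C3 at s1 (6>0); C4 at s1 (6=6)).
C2 is strictly dominated by C1 (s1: 6>4, s2: 0>-3, s3: 0>-3).
C3 is strictly dominated by C4 (s1: 6>0, s2: 5>2, s3: 9>6).
C4 is not dominated — it holds its own against C1 at s1 (6=6); C2 at s1 (6>4); C3 at s1 (6>0).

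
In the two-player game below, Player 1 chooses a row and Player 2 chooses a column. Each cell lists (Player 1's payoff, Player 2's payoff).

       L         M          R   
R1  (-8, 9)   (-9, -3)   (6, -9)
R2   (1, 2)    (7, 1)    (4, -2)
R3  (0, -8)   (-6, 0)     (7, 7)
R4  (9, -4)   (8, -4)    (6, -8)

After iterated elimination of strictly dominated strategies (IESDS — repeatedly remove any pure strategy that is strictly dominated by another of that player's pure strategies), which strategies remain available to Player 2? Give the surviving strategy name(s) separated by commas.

L, M, R

For Player 1, R3 strictly dominates R1 on the remaining columns (L: 0>-8, M: -6>-9, R: 7>6); eliminate R1.
Player 1's strategy R2 is strictly dominated by R4 (L: 9>1, M: 8>7, R: 6>4) and is removed.
Among the remaining strategies, none is strictly dominated by another pure strategy of the same player, so the elimination stops.
Surviving strategies — Player 1: {R3, R4}; Player 2: {L, M, R}.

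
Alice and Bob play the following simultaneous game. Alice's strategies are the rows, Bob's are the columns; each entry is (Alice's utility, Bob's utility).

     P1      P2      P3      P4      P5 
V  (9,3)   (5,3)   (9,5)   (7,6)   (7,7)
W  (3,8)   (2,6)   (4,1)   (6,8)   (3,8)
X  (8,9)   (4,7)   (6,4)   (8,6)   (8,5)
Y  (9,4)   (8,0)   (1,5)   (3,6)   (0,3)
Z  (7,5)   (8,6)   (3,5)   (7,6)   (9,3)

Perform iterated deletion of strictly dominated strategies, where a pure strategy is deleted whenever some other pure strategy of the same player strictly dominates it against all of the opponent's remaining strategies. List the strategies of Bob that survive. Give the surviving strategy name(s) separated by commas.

Alice's strategy W is strictly dominated by V (P1: 9>3, P2: 5>2, P3: 9>4, P4: 7>6, P5: 7>3) and is removed.
Bob's strategy P3 is strictly dominated by P4 (V: 6>5, X: 6>4, Y: 6>5, Z: 6>5) and is removed.
Among the remaining strategies, none is strictly dominated by another pure strategy of the same player, so the elimination stops.
Surviving strategies — Alice: {V, X, Y, Z}; Bob: {P1, P2, P4, P5}.

P1, P2, P4, P5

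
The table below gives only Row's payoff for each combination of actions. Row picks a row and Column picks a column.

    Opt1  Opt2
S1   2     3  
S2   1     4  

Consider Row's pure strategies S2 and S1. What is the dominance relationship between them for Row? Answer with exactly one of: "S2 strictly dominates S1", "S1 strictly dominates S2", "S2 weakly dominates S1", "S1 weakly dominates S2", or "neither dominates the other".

Compare S2 to S1 across each choice by Column: Opt1: 1<2, Opt2: 4>3.
S2 does better at Opt2 but worse at Opt1; neither strategy dominates the other.

neither dominates the other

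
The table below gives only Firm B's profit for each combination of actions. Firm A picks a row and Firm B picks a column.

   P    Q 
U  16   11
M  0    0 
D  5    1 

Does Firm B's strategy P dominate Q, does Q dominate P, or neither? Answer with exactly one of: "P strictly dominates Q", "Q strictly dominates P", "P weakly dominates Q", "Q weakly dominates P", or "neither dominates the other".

P weakly dominates Q

P's payoffs vs Q's, by Firm A's action — U: 16>11, M: 0=0, D: 5>1.
P is at least as good everywhere and strictly better somewhere (tied only at M), so P weakly but not strictly dominates Q.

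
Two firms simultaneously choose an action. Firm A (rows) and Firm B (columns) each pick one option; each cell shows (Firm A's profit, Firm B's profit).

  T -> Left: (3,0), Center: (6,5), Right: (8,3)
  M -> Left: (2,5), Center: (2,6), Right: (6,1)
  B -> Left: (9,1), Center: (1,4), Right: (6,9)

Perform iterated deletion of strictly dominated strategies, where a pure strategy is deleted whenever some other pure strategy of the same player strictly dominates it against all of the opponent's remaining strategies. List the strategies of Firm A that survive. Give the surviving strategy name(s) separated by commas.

Row M is eliminated: T beats it against every remaining column (Left: 3>2, Center: 6>2, Right: 8>6).
Firm B's strategy Left is strictly dominated by Center (T: 5>0, B: 4>1) and is removed.
Firm A's strategy B is strictly dominated by T (Center: 6>1, Right: 8>6) and is removed.
For Firm B, Center strictly dominates Right on the remaining rows (T: 5>3); eliminate Right.
Among the remaining strategies, none is strictly dominated by another pure strategy of the same player, so the elimination stops.
Surviving strategies — Firm A: {T}; Firm B: {Center}.

T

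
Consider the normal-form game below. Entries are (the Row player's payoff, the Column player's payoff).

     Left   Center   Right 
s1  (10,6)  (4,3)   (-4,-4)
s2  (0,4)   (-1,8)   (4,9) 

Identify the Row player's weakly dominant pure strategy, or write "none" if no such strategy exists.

s1 fails to dominate s2 at Right (-4<4).
s2 fails to dominate s1 at Left (0<10).
No single strategy dominates all the others.

none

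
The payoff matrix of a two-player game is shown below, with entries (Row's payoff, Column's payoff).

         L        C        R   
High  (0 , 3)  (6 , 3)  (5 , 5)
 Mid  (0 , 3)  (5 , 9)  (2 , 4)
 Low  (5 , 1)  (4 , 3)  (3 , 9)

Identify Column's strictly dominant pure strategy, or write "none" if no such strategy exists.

L fails to dominate C at High (3=3).
C fails to dominate L at High (3=3).
R fails to dominate C at Mid (4<9).
No single strategy dominates all the others.

none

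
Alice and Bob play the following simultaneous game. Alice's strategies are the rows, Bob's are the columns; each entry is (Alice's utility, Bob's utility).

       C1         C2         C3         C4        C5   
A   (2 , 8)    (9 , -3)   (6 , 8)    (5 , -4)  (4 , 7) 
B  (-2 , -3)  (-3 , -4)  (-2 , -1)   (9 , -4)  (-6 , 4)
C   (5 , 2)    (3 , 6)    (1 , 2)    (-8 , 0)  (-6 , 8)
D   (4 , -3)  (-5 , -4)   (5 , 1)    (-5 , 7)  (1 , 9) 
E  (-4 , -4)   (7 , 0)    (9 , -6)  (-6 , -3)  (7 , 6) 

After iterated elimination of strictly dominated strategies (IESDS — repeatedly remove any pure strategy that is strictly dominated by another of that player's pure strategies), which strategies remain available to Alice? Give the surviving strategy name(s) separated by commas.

Bob's strategy C2 is strictly dominated by C5 (A: 7>-3, B: 4>-4, C: 8>6, D: 9>-4, E: 6>0) and is removed.
Bob's strategy C4 is strictly dominated by C5 (A: 7>-4, B: 4>-4, C: 8>0, D: 9>7, E: 6>-3) and is removed.
For Alice, A strictly dominates B on the remaining columns (C1: 2>-2, C3: 6>-2, C5: 4>-6); eliminate B.
Among the remaining strategies, none is strictly dominated by another pure strategy of the same player, so the elimination stops.
Surviving strategies — Alice: {A, C, D, E}; Bob: {C1, C3, C5}.

A, C, D, E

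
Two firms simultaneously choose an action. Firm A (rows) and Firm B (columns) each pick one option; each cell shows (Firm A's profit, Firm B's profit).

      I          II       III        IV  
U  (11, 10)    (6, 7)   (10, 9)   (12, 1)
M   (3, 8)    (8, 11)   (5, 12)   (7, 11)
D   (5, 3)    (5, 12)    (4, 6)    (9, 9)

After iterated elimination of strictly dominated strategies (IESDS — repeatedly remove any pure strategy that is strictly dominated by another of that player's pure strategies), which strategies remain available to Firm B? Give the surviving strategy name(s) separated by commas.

Row D is eliminated: U beats it against every remaining column (I: 11>5, II: 6>5, III: 10>4, IV: 12>9).
Firm B's strategy II is strictly dominated by III (U: 9>7, M: 12>11) and is removed.
Row M is eliminated: U beats it against every remaining column (I: 11>3, III: 10>5, IV: 12>7).
Column III is eliminated: I beats it against every remaining row (U: 10>9).
Column IV is eliminated: I beats it against every remaining row (U: 10>1).
Among the remaining strategies, none is strictly dominated by another pure strategy of the same player, so the elimination stops.
Surviving strategies — Firm A: {U}; Firm B: {I}.

I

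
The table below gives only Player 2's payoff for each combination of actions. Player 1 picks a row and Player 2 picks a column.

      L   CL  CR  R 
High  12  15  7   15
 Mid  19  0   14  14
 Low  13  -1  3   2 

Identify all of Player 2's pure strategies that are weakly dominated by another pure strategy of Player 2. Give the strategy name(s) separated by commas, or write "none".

CL, CR

Nothing dominates L: CL at Mid (19>0); CR at High (12>7); R at Mid (19>14).
CL is weakly dominated by R (High: 15=15, Mid: 14>0, Low: 2>-1).
CR is weakly dominated by L (High: 12>7, Mid: 19>14, Low: 13>3).
R: no other strategy beats it everywhere (L at High (15>12); CL at Mid (14>0); CR at High (15>7)).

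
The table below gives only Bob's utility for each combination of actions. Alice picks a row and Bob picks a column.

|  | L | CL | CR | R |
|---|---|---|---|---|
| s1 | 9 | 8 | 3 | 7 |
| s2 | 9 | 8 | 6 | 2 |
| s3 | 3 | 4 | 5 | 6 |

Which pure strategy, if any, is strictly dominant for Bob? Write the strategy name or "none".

none

L fails to dominate CL at s3 (3<4).
CL fails to dominate L at s1 (8<9).
CR fails to dominate L at s1 (3<9).
R fails to dominate L at s1 (7<9).
No single strategy dominates all the others.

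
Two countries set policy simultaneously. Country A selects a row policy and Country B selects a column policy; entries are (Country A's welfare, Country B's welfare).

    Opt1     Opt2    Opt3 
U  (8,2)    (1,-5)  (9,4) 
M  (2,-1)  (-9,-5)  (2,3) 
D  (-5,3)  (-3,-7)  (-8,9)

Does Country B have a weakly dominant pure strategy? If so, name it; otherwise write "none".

Opt3 vs Opt1: U: 4>2, M: 3>-1, D: 9>3.
Opt3 vs Opt2: U: 4>-5, M: 3>-5, D: 9>-7.
Opt3 is at least as good as every other strategy against every opponent action, so it is weakly dominant.

Opt3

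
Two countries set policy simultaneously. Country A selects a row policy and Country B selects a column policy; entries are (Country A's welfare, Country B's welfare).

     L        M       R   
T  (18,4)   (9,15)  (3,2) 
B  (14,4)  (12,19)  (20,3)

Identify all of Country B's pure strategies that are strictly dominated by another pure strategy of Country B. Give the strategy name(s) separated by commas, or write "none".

M strictly dominates L — T: 15>4, B: 19>4.
M: no other strategy beats it everywhere (L at T (15>4); R at T (15>2)).
R is strictly dominated by L (T: 4>2, B: 4>3).

L, R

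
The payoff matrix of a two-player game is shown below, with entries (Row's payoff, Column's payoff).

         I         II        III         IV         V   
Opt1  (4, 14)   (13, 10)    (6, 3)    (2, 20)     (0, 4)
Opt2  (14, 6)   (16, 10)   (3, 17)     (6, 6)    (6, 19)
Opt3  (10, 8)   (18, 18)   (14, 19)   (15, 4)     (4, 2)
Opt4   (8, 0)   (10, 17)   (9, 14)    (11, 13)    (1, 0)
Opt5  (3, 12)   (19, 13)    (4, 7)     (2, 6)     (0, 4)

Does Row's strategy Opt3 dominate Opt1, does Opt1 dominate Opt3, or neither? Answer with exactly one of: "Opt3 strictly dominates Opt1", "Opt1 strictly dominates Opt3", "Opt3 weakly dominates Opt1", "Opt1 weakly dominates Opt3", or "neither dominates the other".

Opt3 strictly dominates Opt1

Opt3's payoffs vs Opt1's, by Column's action — I: 10>4, II: 18>13, III: 14>6, IV: 15>2, V: 4>0.
Opt3 gives a strictly higher payoff against each choice by Column, so Opt3 strictly dominates Opt1.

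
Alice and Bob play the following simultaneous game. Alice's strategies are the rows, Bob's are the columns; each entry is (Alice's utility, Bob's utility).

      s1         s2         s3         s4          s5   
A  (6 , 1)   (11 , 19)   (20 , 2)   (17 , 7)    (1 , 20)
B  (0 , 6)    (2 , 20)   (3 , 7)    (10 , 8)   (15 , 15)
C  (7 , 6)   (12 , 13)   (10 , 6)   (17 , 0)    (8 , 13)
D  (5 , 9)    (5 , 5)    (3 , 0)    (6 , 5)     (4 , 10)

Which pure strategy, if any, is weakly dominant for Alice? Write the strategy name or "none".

none

A fails to dominate B at s5 (1<15).
B fails to dominate A at s1 (0<6).
C fails to dominate A at s3 (10<20).
D fails to dominate A at s1 (5<6).
No single strategy dominates all the others.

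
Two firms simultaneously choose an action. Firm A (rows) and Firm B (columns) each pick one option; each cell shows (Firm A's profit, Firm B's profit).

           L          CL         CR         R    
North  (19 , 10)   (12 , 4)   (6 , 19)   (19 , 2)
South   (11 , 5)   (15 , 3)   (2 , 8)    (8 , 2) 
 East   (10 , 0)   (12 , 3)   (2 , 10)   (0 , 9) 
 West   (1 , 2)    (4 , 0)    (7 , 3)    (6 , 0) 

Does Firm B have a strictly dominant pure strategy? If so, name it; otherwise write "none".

CR vs L: North: 19>10, South: 8>5, East: 10>0, West: 3>2.
CR vs CL: North: 19>4, South: 8>3, East: 10>3, West: 3>0.
CR vs R: North: 19>2, South: 8>2, East: 10>9, West: 3>0.
CR strictly beats every other strategy against every opponent action, so it is strictly dominant.

CR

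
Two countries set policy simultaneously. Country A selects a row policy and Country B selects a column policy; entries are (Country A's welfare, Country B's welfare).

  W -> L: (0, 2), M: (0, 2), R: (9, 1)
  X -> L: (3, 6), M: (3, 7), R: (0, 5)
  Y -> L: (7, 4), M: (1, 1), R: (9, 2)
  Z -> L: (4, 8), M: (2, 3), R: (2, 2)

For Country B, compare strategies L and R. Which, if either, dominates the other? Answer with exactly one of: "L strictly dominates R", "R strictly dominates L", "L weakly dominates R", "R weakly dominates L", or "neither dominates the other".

L strictly dominates R

Compare L to R across each choice by Country A: W: 2>1, X: 6>5, Y: 4>2, Z: 8>2.
L gives a strictly higher payoff against each choice by Country A, so L strictly dominates R.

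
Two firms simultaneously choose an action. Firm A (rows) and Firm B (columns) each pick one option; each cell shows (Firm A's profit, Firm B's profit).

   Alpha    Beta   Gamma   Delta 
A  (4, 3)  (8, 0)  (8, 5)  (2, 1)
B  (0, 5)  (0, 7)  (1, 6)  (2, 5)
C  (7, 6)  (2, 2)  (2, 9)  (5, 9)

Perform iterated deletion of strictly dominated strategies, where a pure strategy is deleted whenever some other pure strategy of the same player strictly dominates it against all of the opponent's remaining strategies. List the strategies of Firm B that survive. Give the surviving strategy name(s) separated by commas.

For Firm A, C strictly dominates B on the remaining columns (Alpha: 7>0, Beta: 2>0, Gamma: 2>1, Delta: 5>2); eliminate B.
Column Alpha is eliminated: Gamma beats it against every remaining row (A: 5>3, C: 9>6).
For Firm B, Gamma strictly dominates Beta on the remaining rows (A: 5>0, C: 9>2); eliminate Beta.
Among the remaining strategies, none is strictly dominated by another pure strategy of the same player, so the elimination stops.
Surviving strategies — Firm A: {A, C}; Firm B: {Gamma, Delta}.

Gamma, Delta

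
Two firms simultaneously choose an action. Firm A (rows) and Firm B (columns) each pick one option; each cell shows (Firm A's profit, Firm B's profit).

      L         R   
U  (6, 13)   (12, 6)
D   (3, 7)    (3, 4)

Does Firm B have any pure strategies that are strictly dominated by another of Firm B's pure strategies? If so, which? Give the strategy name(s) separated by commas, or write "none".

R

L: no other strategy beats it everywhere (R at U (13>6)).
R is strictly dominated by L (U: 13>6, D: 7>4).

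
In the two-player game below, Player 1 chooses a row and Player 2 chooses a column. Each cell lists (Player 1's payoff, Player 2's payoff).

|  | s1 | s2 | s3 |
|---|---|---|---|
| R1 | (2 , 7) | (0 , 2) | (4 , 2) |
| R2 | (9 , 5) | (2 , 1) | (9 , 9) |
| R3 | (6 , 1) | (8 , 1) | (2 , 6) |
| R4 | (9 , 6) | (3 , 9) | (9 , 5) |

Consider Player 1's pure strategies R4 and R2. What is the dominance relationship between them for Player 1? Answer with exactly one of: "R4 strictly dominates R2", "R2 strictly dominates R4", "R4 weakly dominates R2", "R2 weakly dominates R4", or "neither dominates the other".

R4 weakly dominates R2

R4's payoffs vs R2's, by Player 2's action — s1: 9=9, s2: 3>2, s3: 9=9.
R4 is at least as good everywhere and strictly better somewhere (tied only at s1, s3), so R4 weakly but not strictly dominates R2.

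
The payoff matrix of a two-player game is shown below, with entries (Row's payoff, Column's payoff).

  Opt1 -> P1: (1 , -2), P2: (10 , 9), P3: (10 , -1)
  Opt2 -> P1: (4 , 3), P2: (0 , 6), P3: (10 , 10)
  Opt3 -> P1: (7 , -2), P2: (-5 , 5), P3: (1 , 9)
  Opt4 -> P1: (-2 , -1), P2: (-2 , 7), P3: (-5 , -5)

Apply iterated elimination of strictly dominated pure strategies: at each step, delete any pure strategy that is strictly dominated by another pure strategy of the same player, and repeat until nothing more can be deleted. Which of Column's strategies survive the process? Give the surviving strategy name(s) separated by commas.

Row Opt4 is eliminated: Opt1 beats it against every remaining column (P1: 1>-2, P2: 10>-2, P3: 10>-5).
Column's strategy P1 is strictly dominated by P2 (Opt1: 9>-2, Opt2: 6>3, Opt3: 5>-2) and is removed.
For Row, Opt1 strictly dominates Opt3 on the remaining columns (P2: 10>-5, P3: 10>1); eliminate Opt3.
Among the remaining strategies, none is strictly dominated by another pure strategy of the same player, so the elimination stops.
Surviving strategies — Row: {Opt1, Opt2}; Column: {P2, P3}.

P2, P3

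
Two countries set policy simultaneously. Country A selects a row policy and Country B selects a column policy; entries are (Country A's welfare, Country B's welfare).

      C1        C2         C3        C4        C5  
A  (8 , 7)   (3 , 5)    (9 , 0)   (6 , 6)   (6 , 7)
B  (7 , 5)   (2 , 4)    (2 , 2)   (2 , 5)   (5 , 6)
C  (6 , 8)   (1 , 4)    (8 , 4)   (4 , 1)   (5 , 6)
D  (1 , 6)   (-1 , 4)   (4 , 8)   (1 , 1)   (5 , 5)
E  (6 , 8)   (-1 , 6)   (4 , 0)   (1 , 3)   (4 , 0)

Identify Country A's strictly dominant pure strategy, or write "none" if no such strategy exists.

A vs B: C1: 8>7, C2: 3>2, C3: 9>2, C4: 6>2, C5: 6>5.
A vs C: C1: 8>6, C2: 3>1, C3: 9>8, C4: 6>4, C5: 6>5.
A vs D: C1: 8>1, C2: 3>-1, C3: 9>4, C4: 6>1, C5: 6>5.
A vs E: C1: 8>6, C2: 3>-1, C3: 9>4, C4: 6>1, C5: 6>4.
A strictly beats every other strategy against every opponent action, so it is strictly dominant.

A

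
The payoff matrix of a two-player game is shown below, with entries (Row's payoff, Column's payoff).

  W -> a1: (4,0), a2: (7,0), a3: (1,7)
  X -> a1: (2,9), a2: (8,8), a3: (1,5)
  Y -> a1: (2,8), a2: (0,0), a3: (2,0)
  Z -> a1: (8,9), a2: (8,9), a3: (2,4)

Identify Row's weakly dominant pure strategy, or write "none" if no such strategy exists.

Z vs W: a1: 8>4, a2: 8>7, a3: 2>1.
Z vs X: a1: 8>2, a2: 8=8, a3: 2>1.
Z vs Y: a1: 8>2, a2: 8>0, a3: 2=2.
Z is at least as good as every other strategy against every opponent action, so it is weakly dominant.

Z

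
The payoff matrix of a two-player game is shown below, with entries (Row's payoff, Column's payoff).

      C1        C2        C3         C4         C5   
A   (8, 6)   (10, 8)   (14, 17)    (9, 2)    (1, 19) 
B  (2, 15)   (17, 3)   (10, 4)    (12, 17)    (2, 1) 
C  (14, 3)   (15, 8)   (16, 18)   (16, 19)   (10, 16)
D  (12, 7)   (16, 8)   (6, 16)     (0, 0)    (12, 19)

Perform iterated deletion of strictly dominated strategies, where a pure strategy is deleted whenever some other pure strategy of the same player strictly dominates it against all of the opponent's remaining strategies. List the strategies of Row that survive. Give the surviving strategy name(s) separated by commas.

Row A is eliminated: C beats it against every remaining column (C1: 14>8, C2: 15>10, C3: 16>14, C4: 16>9, C5: 10>1).
Column's strategy C2 is strictly dominated by C3 (B: 4>3, C: 18>8, D: 16>8) and is removed.
For Row, C strictly dominates B on the remaining columns (C1: 14>2, C3: 16>10, C4: 16>12, C5: 10>2); eliminate B.
For Column, C3 strictly dominates C1 on the remaining rows (C: 18>3, D: 16>7); eliminate C1.
Among the remaining strategies, none is strictly dominated by another pure strategy of the same player, so the elimination stops.
Surviving strategies — Row: {C, D}; Column: {C3, C4, C5}.

C, D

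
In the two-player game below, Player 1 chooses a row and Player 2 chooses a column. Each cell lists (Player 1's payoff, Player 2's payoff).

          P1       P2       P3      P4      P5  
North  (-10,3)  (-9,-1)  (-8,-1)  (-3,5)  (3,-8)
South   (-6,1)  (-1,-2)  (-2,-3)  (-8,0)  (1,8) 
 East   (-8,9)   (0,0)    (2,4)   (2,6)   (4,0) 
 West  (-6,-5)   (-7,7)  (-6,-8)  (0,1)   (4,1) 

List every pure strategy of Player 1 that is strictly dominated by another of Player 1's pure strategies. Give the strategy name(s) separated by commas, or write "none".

North

North is strictly dominated by East (P1: -8>-10, P2: 0>-9, P3: 2>-8, P4: 2>-3, P5: 4>3).
South is not dominated — it holds its own against North at P1 (-6>-10); East at P1 (-6>-8); West at P1 (-6=-6).
East is not dominated — it holds its own against North at P1 (-8>-10); South at P2 (0>-1); West at P2 (0>-7).
West is not dominated — it holds its own against North at P1 (-6>-10); South at P1 (-6=-6); East at P1 (-6>-8).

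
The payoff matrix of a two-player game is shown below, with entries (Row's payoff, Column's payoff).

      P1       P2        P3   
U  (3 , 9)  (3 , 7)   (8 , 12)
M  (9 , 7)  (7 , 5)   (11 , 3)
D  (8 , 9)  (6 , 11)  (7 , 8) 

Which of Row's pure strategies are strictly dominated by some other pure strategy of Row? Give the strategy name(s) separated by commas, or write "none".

U, D

U: dominated, since M does at least as well everywhere (P1: 9>3, P2: 7>3, P3: 11>8).
Nothing dominates M: U at P1 (9>3); D at P1 (9>8).
M strictly dominates D — P1: 9>8, P2: 7>6, P3: 11>7.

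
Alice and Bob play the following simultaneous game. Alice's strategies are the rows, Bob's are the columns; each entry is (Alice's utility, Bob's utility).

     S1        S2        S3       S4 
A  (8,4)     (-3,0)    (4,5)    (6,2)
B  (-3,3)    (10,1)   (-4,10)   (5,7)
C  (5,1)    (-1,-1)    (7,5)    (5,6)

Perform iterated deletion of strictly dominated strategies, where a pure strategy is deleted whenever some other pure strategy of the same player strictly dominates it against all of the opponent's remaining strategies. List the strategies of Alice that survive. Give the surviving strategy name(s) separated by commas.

A, C

Column S1 is eliminated: S3 beats it against every remaining row (A: 5>4, B: 10>3, C: 5>1).
Column S2 is eliminated: S3 beats it against every remaining row (A: 5>0, B: 10>1, C: 5>-1).
For Alice, A strictly dominates B on the remaining columns (S3: 4>-4, S4: 6>5); eliminate B.
Among the remaining strategies, none is strictly dominated by another pure strategy of the same player, so the elimination stops.
Surviving strategies — Alice: {A, C}; Bob: {S3, S4}.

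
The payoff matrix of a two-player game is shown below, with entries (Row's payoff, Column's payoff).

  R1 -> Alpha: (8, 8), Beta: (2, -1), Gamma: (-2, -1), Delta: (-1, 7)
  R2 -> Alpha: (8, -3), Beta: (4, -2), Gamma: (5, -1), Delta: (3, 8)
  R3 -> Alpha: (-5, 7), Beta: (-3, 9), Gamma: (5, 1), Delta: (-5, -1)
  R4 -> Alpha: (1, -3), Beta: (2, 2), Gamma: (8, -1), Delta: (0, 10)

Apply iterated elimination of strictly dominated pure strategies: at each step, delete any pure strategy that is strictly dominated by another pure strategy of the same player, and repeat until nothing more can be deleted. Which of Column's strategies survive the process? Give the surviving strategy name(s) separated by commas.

Row's strategy R3 is strictly dominated by R4 (Alpha: 1>-5, Beta: 2>-3, Gamma: 8>5, Delta: 0>-5) and is removed.
Column's strategy Beta is strictly dominated by Delta (R1: 7>-1, R2: 8>-2, R4: 10>2) and is removed.
Column Gamma is eliminated: Delta beats it against every remaining row (R1: 7>-1, R2: 8>-1, R4: 10>-1).
Row's strategy R4 is strictly dominated by R2 (Alpha: 8>1, Delta: 3>0) and is removed.
Among the remaining strategies, none is strictly dominated by another pure strategy of the same player, so the elimination stops.
Surviving strategies — Row: {R1, R2}; Column: {Alpha, Delta}.

Alpha, Delta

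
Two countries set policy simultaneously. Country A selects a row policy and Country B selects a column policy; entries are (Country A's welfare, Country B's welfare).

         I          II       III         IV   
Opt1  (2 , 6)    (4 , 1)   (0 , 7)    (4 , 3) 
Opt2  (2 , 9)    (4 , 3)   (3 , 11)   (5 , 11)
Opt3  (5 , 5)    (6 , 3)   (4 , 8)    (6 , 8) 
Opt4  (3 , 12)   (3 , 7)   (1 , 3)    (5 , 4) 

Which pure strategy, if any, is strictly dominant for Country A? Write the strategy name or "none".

Opt3

Opt3 vs Opt1: I: 5>2, II: 6>4, III: 4>0, IV: 6>4.
Opt3 vs Opt2: I: 5>2, II: 6>4, III: 4>3, IV: 6>5.
Opt3 vs Opt4: I: 5>3, II: 6>3, III: 4>1, IV: 6>5.
Opt3 strictly beats every other strategy against every opponent action, so it is strictly dominant.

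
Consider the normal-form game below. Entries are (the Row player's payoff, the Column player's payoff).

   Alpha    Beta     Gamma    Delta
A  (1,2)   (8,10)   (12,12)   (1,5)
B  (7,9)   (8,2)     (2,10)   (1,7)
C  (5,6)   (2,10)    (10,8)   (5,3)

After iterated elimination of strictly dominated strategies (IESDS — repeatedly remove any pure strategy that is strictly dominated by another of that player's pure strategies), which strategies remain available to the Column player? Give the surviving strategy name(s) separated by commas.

Column Alpha is eliminated: Gamma beats it against every remaining row (A: 12>2, B: 10>9, C: 8>6).
The Column player's strategy Delta is strictly dominated by Gamma (A: 12>5, B: 10>7, C: 8>3) and is removed.
For the Row player, A strictly dominates C on the remaining columns (Beta: 8>2, Gamma: 12>10); eliminate C.
For the Column player, Gamma strictly dominates Beta on the remaining rows (A: 12>10, B: 10>2); eliminate Beta.
Row B is eliminated: A beats it against every remaining column (Gamma: 12>2).
Among the remaining strategies, none is strictly dominated by another pure strategy of the same player, so the elimination stops.
Surviving strategies — the Row player: {A}; the Column player: {Gamma}.

Gamma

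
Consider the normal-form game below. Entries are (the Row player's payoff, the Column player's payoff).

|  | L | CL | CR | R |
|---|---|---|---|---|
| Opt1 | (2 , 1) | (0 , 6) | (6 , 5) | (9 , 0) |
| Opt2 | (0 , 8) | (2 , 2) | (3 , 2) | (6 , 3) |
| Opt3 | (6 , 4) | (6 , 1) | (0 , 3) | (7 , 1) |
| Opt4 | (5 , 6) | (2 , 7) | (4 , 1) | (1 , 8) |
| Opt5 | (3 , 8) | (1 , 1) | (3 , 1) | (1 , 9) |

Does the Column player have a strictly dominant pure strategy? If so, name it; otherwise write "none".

none

L fails to dominate CL at Opt1 (1<6).
CL fails to dominate L at Opt2 (2<8).
CR fails to dominate L at Opt2 (2<8).
R fails to dominate L at Opt1 (0<1).
No single strategy dominates all the others.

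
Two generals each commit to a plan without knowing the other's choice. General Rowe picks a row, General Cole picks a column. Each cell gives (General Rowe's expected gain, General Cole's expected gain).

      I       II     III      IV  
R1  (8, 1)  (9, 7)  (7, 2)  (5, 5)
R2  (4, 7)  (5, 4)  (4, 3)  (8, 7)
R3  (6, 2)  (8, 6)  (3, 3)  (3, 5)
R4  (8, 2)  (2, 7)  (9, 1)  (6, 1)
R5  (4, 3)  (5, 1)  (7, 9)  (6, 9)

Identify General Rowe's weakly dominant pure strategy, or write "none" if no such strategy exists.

none

R1 fails to dominate R2 at IV (5<8).
R2 fails to dominate R1 at I (4<8).
R3 fails to dominate R1 at I (6<8).
R4 fails to dominate R1 at II (2<9).
R5 fails to dominate R1 at I (4<8).
No single strategy dominates all the others.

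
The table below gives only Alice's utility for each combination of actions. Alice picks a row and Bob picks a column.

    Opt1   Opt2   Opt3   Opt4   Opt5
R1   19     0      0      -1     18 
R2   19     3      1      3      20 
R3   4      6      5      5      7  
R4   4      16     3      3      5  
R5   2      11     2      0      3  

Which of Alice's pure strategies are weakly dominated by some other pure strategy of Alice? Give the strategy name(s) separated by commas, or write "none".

R1 is weakly dominated by R2 (Opt1: 19=19, Opt2: 3>0, Opt3: 1>0, Opt4: 3>-1, Opt5: 20>18).
R2: no other strategy beats it everywhere (R1 at Opt2 (3>0); R3 at Opt1 (19>4); R4 at Opt1 (19>4); R5 at Opt1 (19>2)).
Nothing dominates R3: R1 at Opt2 (6>0); R2 at Opt2 (6>3); R4 at Opt3 (5>3); R5 at Opt1 (4>2).
R4 is not dominated — it holds its own against R1 at Opt2 (16>0); R2 at Opt2 (16>3); R3 at Opt2 (16>6); R5 at Opt1 (4>2).
R5 is weakly dominated by R4 (Opt1: 4>2, Opt2: 16>11, Opt3: 3>2, Opt4: 3>0, Opt5: 5>3).

R1, R5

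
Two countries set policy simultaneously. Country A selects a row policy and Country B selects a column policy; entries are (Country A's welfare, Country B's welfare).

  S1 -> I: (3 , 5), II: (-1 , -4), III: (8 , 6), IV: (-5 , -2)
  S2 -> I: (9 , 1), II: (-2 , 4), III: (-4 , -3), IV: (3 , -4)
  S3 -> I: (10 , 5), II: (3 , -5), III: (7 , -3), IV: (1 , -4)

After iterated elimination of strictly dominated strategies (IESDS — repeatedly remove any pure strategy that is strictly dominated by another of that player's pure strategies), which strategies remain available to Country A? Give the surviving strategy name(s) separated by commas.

For Country B, I strictly dominates IV on the remaining rows (S1: 5>-2, S2: 1>-4, S3: 5>-4); eliminate IV.
Country A's strategy S2 is strictly dominated by S3 (I: 10>9, II: 3>-2, III: 7>-4) and is removed.
Column II is eliminated: I beats it against every remaining row (S1: 5>-4, S3: 5>-5).
Among the remaining strategies, none is strictly dominated by another pure strategy of the same player, so the elimination stops.
Surviving strategies — Country A: {S1, S3}; Country B: {I, III}.

S1, S3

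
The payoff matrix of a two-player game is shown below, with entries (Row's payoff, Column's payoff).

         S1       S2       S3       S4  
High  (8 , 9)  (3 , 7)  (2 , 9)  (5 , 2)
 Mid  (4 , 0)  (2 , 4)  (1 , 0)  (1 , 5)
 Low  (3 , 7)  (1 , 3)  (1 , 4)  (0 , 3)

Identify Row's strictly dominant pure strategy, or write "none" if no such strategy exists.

High

High vs Mid: S1: 8>4, S2: 3>2, S3: 2>1, S4: 5>1.
High vs Low: S1: 8>3, S2: 3>1, S3: 2>1, S4: 5>0.
High strictly beats every other strategy against every opponent action, so it is strictly dominant.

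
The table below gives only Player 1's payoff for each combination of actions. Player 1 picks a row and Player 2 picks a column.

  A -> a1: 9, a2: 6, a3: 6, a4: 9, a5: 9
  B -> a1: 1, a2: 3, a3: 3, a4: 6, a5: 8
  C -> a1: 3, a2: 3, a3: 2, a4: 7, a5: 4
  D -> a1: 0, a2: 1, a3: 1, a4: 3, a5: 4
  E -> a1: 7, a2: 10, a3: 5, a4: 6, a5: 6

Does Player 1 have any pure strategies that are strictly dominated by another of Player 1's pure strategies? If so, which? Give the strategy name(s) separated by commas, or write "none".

A is not dominated — it holds its own against B at a1 (9>1); C at a1 (9>3); D at a1 (9>0); E at a1 (9>7).
B: dominated, since A does at least as well everywhere (a1: 9>1, a2: 6>3, a3: 6>3, a4: 9>6, a5: 9>8).
C is strictly dominated by A (a1: 9>3, a2: 6>3, a3: 6>2, a4: 9>7, a5: 9>4).
A strictly dominates D — a1: 9>0, a2: 6>1, a3: 6>1, a4: 9>3, a5: 9>4.
E is not dominated — it holds its own against A at a2 (10>6); B at a1 (7>1); C at a1 (7>3); D at a1 (7>0).

B, C, D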